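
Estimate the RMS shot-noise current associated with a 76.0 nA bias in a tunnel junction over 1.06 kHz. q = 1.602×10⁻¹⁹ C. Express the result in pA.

5.08 pA

I_n = √(2qI·B)
2qI·B = 2 × 1.602×10⁻¹⁹ × 7.60×10⁻⁸ × 1.06×10³ = 2.58×10⁻²³ A²
I_n = √(2.58×10⁻²³) = 5.08×10⁻¹² A = 5.08 pA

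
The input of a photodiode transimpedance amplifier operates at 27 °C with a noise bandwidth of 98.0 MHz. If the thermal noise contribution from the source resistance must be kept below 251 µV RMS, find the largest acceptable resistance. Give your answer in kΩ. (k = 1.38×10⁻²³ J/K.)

T = 27 °C + 273.15 = 300.15 K
Johnson–Nyquist: V_n = √(4kTRB) ⇒ R = V_n² / (4kTB)
4kTB = 4 × 1.38×10⁻²³ × 300.15 × 9.80×10⁷ = 1.62×10⁻¹²
R = (2.51×10⁻⁴)² / 1.62×10⁻¹² = 3.88×10⁴ Ω = 38.8 kΩ

38.8 kΩ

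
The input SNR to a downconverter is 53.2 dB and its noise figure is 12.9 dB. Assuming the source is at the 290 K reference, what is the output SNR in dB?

By definition F = SNR_in/SNR_out, so in dB: SNR_out = SNR_in − NF
SNR_out = 53.2 − 12.9 = 40.3 dB

40.3 dB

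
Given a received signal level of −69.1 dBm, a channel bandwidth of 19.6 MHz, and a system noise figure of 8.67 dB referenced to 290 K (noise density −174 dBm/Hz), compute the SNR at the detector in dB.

23.3 dB

Noise floor: N = −174 + 10 log₁₀(B) + NF
10 log₁₀(1.96×10⁷) = 72.92 dB
N = −174 + 72.92 + 8.67 = −92.41 dBm
SNR = P_sig − N = −69.1 − (−92.41) = 23.31 dB → 23.3 dB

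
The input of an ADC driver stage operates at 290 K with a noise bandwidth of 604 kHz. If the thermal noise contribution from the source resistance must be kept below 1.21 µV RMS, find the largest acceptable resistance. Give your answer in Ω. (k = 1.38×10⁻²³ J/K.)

Johnson–Nyquist: V_n = √(4kTRB) ⇒ R = V_n² / (4kTB)
4kTB = 4 × 1.38×10⁻²³ × 290 × 6.04×10⁵ = 9.67×10⁻¹⁵
R = (1.21×10⁻⁶)² / 9.67×10⁻¹⁵ = 1.51×10² Ω = 151 Ω

151 Ω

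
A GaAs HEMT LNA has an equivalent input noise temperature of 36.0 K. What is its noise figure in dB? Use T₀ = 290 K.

F = 1 + T_e/T₀ = 1 + 36.0/290 = 1.12414
NF = 10 log₁₀(1.12414) = 0.508 dB

0.508 dB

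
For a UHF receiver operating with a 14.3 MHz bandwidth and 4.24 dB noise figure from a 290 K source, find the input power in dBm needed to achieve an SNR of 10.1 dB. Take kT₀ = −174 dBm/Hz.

−88.1 dBm

Sensitivity = −174 + 10 log₁₀(B) + NF + SNR_min
= −174 + 71.55 + 4.24 + 10.1
= −88.11 dBm → −88.1 dBm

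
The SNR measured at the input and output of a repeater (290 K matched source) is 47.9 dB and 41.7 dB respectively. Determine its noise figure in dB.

NF (dB) = SNR_in(dB) − SNR_out(dB) when the source is at T₀
NF = 47.9 − 41.7 = 6.2 dB

6.2 dB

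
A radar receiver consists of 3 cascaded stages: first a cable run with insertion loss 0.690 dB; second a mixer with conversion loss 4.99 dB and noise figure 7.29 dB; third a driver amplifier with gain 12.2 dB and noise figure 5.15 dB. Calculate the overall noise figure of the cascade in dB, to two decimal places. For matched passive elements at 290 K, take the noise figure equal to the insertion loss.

11.67 dB

Convert to linear (a loss of L dB is a gain of −L dB): F_i = 10^(NF_i/10), G_i = 10^(G_i,dB/10)
  Stage 1: F_1 = 10^(0.690/10) = 1.172, G_1 = 10^(−0.690/10) = 0.8531
  Stage 2: F_2 = 10^(7.29/10) = 5.358, G_2 = 10^(−4.99/10) = 0.3170
  Stage 3: F_3 = 10^(5.15/10) = 3.273, G_3 = 10^(12.2/10) = 16.60
Friis cascade:
  F = 1.172 + (5.358 − 1)/0.8531 + (3.273 − 1)/0.2704 = 14.69
NF = 10 log₁₀(14.69) = 11.67 dB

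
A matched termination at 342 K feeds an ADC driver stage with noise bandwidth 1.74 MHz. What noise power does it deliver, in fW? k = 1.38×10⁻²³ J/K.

8.21 fW

P_n = kTB = 1.38×10⁻²³ × 342 × 1.74×10⁶ = 8.21×10⁻¹⁵ W = 8.21 fW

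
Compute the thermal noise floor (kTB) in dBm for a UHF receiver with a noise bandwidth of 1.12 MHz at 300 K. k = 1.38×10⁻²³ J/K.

−113.3 dBm

P_n = kTB = 1.38×10⁻²³ × 300 × 1.12×10⁶ = 4.64×10⁻¹⁵ W
In dBm: 10 log₁₀(4.64×10⁻¹⁵ / 10⁻³) = −113.3 dBm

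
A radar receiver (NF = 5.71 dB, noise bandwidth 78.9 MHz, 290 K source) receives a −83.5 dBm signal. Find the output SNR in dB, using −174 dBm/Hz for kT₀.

5.8 dB

Noise floor: N = −174 + 10 log₁₀(B) + NF
10 log₁₀(7.89×10⁷) = 78.97 dB
N = −174 + 78.97 + 5.71 = −89.32 dBm
SNR = P_sig − N = −83.5 − (−89.32) = 5.82 dB → 5.8 dB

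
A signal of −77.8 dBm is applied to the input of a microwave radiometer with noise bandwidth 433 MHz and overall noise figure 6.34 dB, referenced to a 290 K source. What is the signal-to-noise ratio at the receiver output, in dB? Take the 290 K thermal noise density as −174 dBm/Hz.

Noise floor: N = −174 + 10 log₁₀(B) + NF
10 log₁₀(4.33×10⁸) = 86.36 dB
N = −174 + 86.36 + 6.34 = −81.30 dBm
SNR = P_sig − N = −77.8 − (−81.30) = 3.50 dB → 3.5 dB

3.5 dB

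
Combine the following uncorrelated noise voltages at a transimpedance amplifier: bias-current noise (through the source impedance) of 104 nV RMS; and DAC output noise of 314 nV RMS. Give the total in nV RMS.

331 nV

Uncorrelated sources add in power (mean-square): V_tot = √(ΣV_i²)
V_tot = √[(1.04×10⁻⁷)² + (3.14×10⁻⁷)²] = 3.31×10⁻⁷ V = 331 nV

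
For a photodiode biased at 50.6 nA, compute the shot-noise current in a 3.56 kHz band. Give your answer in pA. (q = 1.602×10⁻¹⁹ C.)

I_n = √(2qI·B)
2qI·B = 2 × 1.602×10⁻¹⁹ × 5.06×10⁻⁸ × 3.56×10³ = 5.77×10⁻²³ A²
I_n = √(5.77×10⁻²³) = 7.60×10⁻¹² A = 7.60 pA

7.60 pA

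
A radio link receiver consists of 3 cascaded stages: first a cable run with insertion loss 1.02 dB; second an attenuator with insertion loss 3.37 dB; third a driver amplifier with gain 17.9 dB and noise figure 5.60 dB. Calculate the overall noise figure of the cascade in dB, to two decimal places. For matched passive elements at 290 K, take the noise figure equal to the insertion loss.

Convert to linear (a loss of L dB is a gain of −L dB): F_i = 10^(NF_i/10), G_i = 10^(G_i,dB/10)
  Stage 1: F_1 = 10^(1.02/10) = 1.265, G_1 = 10^(−1.02/10) = 0.7907
  Stage 2: F_2 = 10^(3.37/10) = 2.173, G_2 = 10^(−3.37/10) = 0.4603
  Stage 3: F_3 = 10^(5.60/10) = 3.631, G_3 = 10^(17.9/10) = 61.66
Friis cascade:
  F = 1.265 + (2.173 − 1)/0.7907 + (3.631 − 1)/0.3639 = 9.977
NF = 10 log₁₀(9.977) = 9.99 dB

9.99 dB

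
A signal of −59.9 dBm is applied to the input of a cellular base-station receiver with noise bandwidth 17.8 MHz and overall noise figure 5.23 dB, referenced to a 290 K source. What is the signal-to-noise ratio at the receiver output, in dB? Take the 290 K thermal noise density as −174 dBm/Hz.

Noise floor: N = −174 + 10 log₁₀(B) + NF
10 log₁₀(1.78×10⁷) = 72.5 dB
N = −174 + 72.5 + 5.23 = −96.27 dBm
SNR = P_sig − N = −59.9 − (−96.27) = 36.37 dB → 36.4 dB

36.4 dB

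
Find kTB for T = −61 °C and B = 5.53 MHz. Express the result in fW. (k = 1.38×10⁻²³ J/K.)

16.2 fW

T = −61 °C + 273.15 = 212.15 K
P_n = kTB = 1.38×10⁻²³ × 212.15 × 5.53×10⁶ = 1.62×10⁻¹⁴ W = 16.2 fW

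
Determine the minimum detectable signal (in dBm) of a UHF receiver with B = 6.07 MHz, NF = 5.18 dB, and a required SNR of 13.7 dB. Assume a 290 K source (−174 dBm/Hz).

−87.3 dBm

Sensitivity = −174 + 10 log₁₀(B) + NF + SNR_min
= −174 + 67.83 + 5.18 + 13.7
= −87.29 dBm → −87.3 dBm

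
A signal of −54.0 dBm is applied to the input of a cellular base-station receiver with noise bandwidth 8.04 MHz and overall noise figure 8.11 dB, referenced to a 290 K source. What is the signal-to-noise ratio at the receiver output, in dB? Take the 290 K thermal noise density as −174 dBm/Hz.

Noise floor: N = −174 + 10 log₁₀(B) + NF
10 log₁₀(8.04×10⁶) = 69.05 dB
N = −174 + 69.05 + 8.11 = −96.84 dBm
SNR = P_sig − N = −54.0 − (−96.84) = 42.84 dB → 42.8 dB

42.8 dB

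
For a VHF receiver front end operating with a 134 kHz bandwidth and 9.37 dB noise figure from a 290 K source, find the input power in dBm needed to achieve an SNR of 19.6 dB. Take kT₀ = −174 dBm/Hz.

−93.8 dBm

Sensitivity = −174 + 10 log₁₀(B) + NF + SNR_min
= −174 + 51.27 + 9.37 + 19.6
= −93.76 dBm → −93.8 dBm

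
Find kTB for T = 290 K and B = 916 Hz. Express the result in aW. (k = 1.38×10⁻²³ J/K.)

3.67 aW

P_n = kTB = 1.38×10⁻²³ × 290 × 9.16×10² = 3.67×10⁻¹⁸ W = 3.67 aW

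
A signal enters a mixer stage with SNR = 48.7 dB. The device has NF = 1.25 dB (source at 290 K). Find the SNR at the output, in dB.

47.45 dB

By definition F = SNR_in/SNR_out, so in dB: SNR_out = SNR_in − NF
SNR_out = 48.7 − 1.25 = 47.45 dB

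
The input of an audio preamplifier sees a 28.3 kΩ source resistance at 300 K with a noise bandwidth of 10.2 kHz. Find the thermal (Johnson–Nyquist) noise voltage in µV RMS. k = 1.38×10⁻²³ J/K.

V_n = √(4kTRB)
4kTRB = 4 × 1.38×10⁻²³ × 300 × 2.83×10⁴ × 1.02×10⁴ = 4.78×10⁻¹² V²
V_n = √(4.78×10⁻¹²) = 2.19×10⁻⁶ V = 2.19 µV

2.19 µV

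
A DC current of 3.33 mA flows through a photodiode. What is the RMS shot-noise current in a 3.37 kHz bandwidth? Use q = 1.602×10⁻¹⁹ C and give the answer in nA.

I_n = √(2qI·B)
2qI·B = 2 × 1.602×10⁻¹⁹ × 3.33×10⁻³ × 3.37×10³ = 3.60×10⁻¹⁸ A²
I_n = √(3.60×10⁻¹⁸) = 1.90×10⁻⁹ A = 1.90 nA

1.90 nA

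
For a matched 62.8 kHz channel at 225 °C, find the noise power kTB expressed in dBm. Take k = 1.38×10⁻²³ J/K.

T = 225 °C + 273.15 = 498.15 K
P_n = kTB = 1.38×10⁻²³ × 498.15 × 6.28×10⁴ = 4.32×10⁻¹⁶ W
In dBm: 10 log₁₀(4.32×10⁻¹⁶ / 10⁻³) = −123.6 dBm

−123.6 dBm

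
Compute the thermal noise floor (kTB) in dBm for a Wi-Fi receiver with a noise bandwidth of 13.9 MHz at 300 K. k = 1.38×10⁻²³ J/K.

−102.4 dBm

P_n = kTB = 1.38×10⁻²³ × 300 × 1.39×10⁷ = 5.75×10⁻¹⁴ W
In dBm: 10 log₁₀(5.75×10⁻¹⁴ / 10⁻³) = −102.4 dBm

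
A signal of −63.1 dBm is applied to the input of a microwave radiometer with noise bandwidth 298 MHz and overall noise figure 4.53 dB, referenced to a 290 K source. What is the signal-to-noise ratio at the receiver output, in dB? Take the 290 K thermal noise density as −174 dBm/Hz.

Noise floor: N = −174 + 10 log₁₀(B) + NF
10 log₁₀(2.98×10⁸) = 84.74 dB
N = −174 + 84.74 + 4.53 = −84.73 dBm
SNR = P_sig − N = −63.1 − (−84.73) = 21.63 dB → 21.6 dB

21.6 dB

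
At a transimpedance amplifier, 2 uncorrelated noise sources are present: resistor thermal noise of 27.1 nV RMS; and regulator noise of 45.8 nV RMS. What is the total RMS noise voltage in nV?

53.2 nV

Uncorrelated sources add in power (mean-square): V_tot = √(ΣV_i²)
V_tot = √[(2.71×10⁻⁸)² + (4.58×10⁻⁸)²] = 5.32×10⁻⁸ V = 53.2 nV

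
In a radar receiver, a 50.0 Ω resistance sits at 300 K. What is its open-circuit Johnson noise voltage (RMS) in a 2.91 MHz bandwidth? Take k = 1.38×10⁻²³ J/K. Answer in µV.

V_n = √(4kTRB)
4kTRB = 4 × 1.38×10⁻²³ × 300 × 5.00×10¹ × 2.91×10⁶ = 2.41×10⁻¹² V²
V_n = √(2.41×10⁻¹²) = 1.55×10⁻⁶ V = 1.55 µV

1.55 µV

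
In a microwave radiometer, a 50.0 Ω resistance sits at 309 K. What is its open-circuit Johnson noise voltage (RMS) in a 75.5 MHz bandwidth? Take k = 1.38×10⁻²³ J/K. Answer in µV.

8.02 µV

V_n = √(4kTRB)
4kTRB = 4 × 1.38×10⁻²³ × 309 × 5.00×10¹ × 7.55×10⁷ = 6.44×10⁻¹¹ V²
V_n = √(6.44×10⁻¹¹) = 8.02×10⁻⁶ V = 8.02 µV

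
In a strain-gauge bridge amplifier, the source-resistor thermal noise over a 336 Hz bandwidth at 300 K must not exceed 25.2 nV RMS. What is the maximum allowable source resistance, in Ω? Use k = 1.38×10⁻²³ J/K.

Johnson–Nyquist: V_n = √(4kTRB) ⇒ R = V_n² / (4kTB)
4kTB = 4 × 1.38×10⁻²³ × 300 × 3.36×10² = 5.56×10⁻¹⁸
R = (2.52×10⁻⁸)² / 5.56×10⁻¹⁸ = 1.14×10² Ω = 114 Ω

114 Ω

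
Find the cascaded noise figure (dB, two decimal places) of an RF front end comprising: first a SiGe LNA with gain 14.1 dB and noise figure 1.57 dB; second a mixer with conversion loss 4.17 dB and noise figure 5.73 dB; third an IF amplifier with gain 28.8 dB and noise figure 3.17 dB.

Convert to linear (a loss of L dB is a gain of −L dB): F_i = 10^(NF_i/10), G_i = 10^(G_i,dB/10)
  Stage 1: F_1 = 10^(1.57/10) = 1.435, G_1 = 10^(14.1/10) = 25.70
  Stage 2: F_2 = 10^(5.73/10) = 3.741, G_2 = 10^(−4.17/10) = 0.3828
  Stage 3: F_3 = 10^(3.17/10) = 2.075, G_3 = 10^(28.8/10) = 758.6
Friis cascade:
  F = 1.435 + (3.741 − 1)/25.70 + (2.075 − 1)/9.840 = 1.651
NF = 10 log₁₀(1.651) = 2.18 dB

2.18 dB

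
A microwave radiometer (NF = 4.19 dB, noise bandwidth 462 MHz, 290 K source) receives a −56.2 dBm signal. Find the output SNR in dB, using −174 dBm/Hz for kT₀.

Noise floor: N = −174 + 10 log₁₀(B) + NF
10 log₁₀(4.62×10⁸) = 86.65 dB
N = −174 + 86.65 + 4.19 = −83.16 dBm
SNR = P_sig − N = −56.2 − (−83.16) = 26.96 dB → 27.0 dB

27.0 dB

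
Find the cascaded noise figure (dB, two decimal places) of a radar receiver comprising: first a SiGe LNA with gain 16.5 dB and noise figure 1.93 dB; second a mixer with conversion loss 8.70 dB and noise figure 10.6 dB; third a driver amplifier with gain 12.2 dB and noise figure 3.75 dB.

3.06 dB

Convert to linear (a loss of L dB is a gain of −L dB): F_i = 10^(NF_i/10), G_i = 10^(G_i,dB/10)
  Stage 1: F_1 = 10^(1.93/10) = 1.560, G_1 = 10^(16.5/10) = 44.67
  Stage 2: F_2 = 10^(10.6/10) = 11.48, G_2 = 10^(−8.70/10) = 0.1349
  Stage 3: F_3 = 10^(3.75/10) = 2.371, G_3 = 10^(12.2/10) = 16.60
Friis cascade:
  F = 1.560 + (11.48 − 1)/44.67 + (2.371 − 1)/6.026 = 2.022
NF = 10 log₁₀(2.022) = 3.06 dB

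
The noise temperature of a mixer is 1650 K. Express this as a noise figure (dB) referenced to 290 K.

F = 1 + T_e/T₀ = 1 + 1650/290 = 6.68966
NF = 10 log₁₀(6.68966) = 8.25 dB

8.25 dB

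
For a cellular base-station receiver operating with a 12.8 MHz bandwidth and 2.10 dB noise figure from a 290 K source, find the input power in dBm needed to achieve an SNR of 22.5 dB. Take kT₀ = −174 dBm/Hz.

−78.3 dBm

Sensitivity = −174 + 10 log₁₀(B) + NF + SNR_min
= −174 + 71.07 + 2.10 + 22.5
= −78.33 dBm → −78.3 dBm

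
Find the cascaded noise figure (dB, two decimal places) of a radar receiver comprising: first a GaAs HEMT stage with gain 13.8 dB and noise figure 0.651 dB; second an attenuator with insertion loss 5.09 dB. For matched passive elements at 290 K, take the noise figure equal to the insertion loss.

0.99 dB

Convert to linear (a loss of L dB is a gain of −L dB): F_i = 10^(NF_i/10), G_i = 10^(G_i,dB/10)
  Stage 1: F_1 = 10^(0.651/10) = 1.162, G_1 = 10^(13.8/10) = 23.99
  Stage 2: F_2 = 10^(5.09/10) = 3.228, G_2 = 10^(−5.09/10) = 0.3097
Friis cascade:
  F = 1.162 + (3.228 − 1)/23.99 = 1.255
NF = 10 log₁₀(1.255) = 0.99 dB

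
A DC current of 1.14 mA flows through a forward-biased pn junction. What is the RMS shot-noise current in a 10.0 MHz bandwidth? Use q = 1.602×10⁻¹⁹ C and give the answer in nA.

60.4 nA

I_n = √(2qI·B)
2qI·B = 2 × 1.602×10⁻¹⁹ × 1.14×10⁻³ × 1.00×10⁷ = 3.65×10⁻¹⁵ A²
I_n = √(3.65×10⁻¹⁵) = 6.04×10⁻⁸ A = 60.4 nA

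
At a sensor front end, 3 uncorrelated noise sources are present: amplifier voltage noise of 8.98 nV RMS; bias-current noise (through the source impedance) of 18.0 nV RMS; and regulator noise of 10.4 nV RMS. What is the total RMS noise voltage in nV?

22.6 nV

Uncorrelated sources add in power (mean-square): V_tot = √(ΣV_i²)
V_tot = √[(8.98×10⁻⁹)² + (1.80×10⁻⁸)² + (1.04×10⁻⁸)²] = 2.26×10⁻⁸ V = 22.6 nV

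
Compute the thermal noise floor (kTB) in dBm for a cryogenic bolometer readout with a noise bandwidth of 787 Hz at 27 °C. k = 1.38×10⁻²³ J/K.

T = 27 °C + 273.15 = 300.15 K
P_n = kTB = 1.38×10⁻²³ × 300.15 × 7.87×10² = 3.26×10⁻¹⁸ W
In dBm: 10 log₁₀(3.26×10⁻¹⁸ / 10⁻³) = −144.9 dBm

−144.9 dBm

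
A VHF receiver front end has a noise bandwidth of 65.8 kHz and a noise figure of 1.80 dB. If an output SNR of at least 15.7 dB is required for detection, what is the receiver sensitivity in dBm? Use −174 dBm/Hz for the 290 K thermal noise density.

−108.3 dBm

Sensitivity = −174 + 10 log₁₀(B) + NF + SNR_min
= −174 + 48.18 + 1.80 + 15.7
= −108.32 dBm → −108.3 dBm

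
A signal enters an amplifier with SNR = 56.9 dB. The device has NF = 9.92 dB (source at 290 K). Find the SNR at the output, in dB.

46.98 dB

By definition F = SNR_in/SNR_out, so in dB: SNR_out = SNR_in − NF
SNR_out = 56.9 − 9.92 = 46.98 dB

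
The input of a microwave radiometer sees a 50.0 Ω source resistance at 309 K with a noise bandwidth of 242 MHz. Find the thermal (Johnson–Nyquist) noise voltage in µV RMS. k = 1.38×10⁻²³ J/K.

14.4 µV

V_n = √(4kTRB)
4kTRB = 4 × 1.38×10⁻²³ × 309 × 5.00×10¹ × 2.42×10⁸ = 2.06×10⁻¹⁰ V²
V_n = √(2.06×10⁻¹⁰) = 1.44×10⁻⁵ V = 14.4 µV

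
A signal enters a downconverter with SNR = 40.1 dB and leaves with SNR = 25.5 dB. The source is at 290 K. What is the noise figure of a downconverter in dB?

NF (dB) = SNR_in(dB) − SNR_out(dB) when the source is at T₀
NF = 40.1 − 25.5 = 14.6 dB

14.6 dB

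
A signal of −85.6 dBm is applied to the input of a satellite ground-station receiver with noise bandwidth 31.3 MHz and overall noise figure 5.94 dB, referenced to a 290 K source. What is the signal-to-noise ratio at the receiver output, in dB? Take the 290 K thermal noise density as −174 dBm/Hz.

7.5 dB

Noise floor: N = −174 + 10 log₁₀(B) + NF
10 log₁₀(3.13×10⁷) = 74.96 dB
N = −174 + 74.96 + 5.94 = −93.10 dBm
SNR = P_sig − N = −85.6 − (−93.10) = 7.50 dB → 7.5 dB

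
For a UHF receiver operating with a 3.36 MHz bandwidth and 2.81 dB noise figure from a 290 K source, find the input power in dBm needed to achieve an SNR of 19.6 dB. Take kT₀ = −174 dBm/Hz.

Sensitivity = −174 + 10 log₁₀(B) + NF + SNR_min
= −174 + 65.26 + 2.81 + 19.6
= −86.33 dBm → −86.3 dBm

−86.3 dBm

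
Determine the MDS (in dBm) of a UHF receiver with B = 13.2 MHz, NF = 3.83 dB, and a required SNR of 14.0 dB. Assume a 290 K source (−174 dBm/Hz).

Sensitivity = −174 + 10 log₁₀(B) + NF + SNR_min
= −174 + 71.21 + 3.83 + 14.0
= −84.96 dBm → −85.0 dBm

−85.0 dBm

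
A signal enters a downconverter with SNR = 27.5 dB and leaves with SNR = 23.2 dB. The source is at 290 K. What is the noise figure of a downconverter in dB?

4.3 dB

NF (dB) = SNR_in(dB) − SNR_out(dB) when the source is at T₀
NF = 27.5 − 23.2 = 4.3 dB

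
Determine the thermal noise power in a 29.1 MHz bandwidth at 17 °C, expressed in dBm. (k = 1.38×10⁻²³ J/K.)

−99.3 dBm

T = 17 °C + 273.15 = 290.15 K
P_n = kTB = 1.38×10⁻²³ × 290.15 × 2.91×10⁷ = 1.17×10⁻¹³ W
In dBm: 10 log₁₀(1.17×10⁻¹³ / 10⁻³) = −99.3 dBm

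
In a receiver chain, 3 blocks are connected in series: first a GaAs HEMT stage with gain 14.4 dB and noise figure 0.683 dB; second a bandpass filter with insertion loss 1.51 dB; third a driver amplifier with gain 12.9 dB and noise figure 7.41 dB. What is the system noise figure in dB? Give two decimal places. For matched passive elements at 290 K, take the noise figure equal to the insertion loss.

1.51 dB

Convert to linear (a loss of L dB is a gain of −L dB): F_i = 10^(NF_i/10), G_i = 10^(G_i,dB/10)
  Stage 1: F_1 = 10^(0.683/10) = 1.170, G_1 = 10^(14.4/10) = 27.54
  Stage 2: F_2 = 10^(1.51/10) = 1.416, G_2 = 10^(−1.51/10) = 0.7063
  Stage 3: F_3 = 10^(7.41/10) = 5.508, G_3 = 10^(12.9/10) = 19.50
Friis cascade:
  F = 1.170 + (1.416 − 1)/27.54 + (5.508 − 1)/19.45 = 1.417
NF = 10 log₁₀(1.417) = 1.51 dB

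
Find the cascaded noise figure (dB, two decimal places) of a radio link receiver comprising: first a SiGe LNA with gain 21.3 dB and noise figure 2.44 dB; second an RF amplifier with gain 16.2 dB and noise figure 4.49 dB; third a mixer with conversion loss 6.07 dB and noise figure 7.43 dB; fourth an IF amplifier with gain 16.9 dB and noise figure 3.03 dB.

Convert to linear (a loss of L dB is a gain of −L dB): F_i = 10^(NF_i/10), G_i = 10^(G_i,dB/10)
  Stage 1: F_1 = 10^(2.44/10) = 1.754, G_1 = 10^(21.3/10) = 134.9
  Stage 2: F_2 = 10^(4.49/10) = 2.812, G_2 = 10^(16.2/10) = 41.69
  Stage 3: F_3 = 10^(7.43/10) = 5.534, G_3 = 10^(−6.07/10) = 0.2472
  Stage 4: F_4 = 10^(3.03/10) = 2.009, G_4 = 10^(16.9/10) = 48.98
Friis cascade:
  F = 1.754 + (2.812 − 1)/134.9 + (5.534 − 1)/5623 + (2.009 − 1)/1390 = 1.769
NF = 10 log₁₀(1.769) = 2.48 dB

2.48 dB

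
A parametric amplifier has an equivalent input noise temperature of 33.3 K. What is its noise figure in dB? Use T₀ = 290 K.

0.472 dB

F = 1 + T_e/T₀ = 1 + 33.3/290 = 1.11483
NF = 10 log₁₀(1.11483) = 0.472 dB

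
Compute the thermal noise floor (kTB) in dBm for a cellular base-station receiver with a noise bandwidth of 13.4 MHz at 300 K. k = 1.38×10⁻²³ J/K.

P_n = kTB = 1.38×10⁻²³ × 300 × 1.34×10⁷ = 5.55×10⁻¹⁴ W
In dBm: 10 log₁₀(5.55×10⁻¹⁴ / 10⁻³) = −102.6 dBm

−102.6 dBm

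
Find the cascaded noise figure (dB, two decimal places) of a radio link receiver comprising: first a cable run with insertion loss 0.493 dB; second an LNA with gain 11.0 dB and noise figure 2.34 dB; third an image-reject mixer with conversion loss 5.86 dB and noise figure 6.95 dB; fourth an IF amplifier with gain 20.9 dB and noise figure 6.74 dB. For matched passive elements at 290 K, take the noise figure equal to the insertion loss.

Convert to linear (a loss of L dB is a gain of −L dB): F_i = 10^(NF_i/10), G_i = 10^(G_i,dB/10)
  Stage 1: F_1 = 10^(0.493/10) = 1.120, G_1 = 10^(−0.493/10) = 0.8927
  Stage 2: F_2 = 10^(2.34/10) = 1.714, G_2 = 10^(11.0/10) = 12.59
  Stage 3: F_3 = 10^(6.95/10) = 4.955, G_3 = 10^(−5.86/10) = 0.2594
  Stage 4: F_4 = 10^(6.74/10) = 4.721, G_4 = 10^(20.9/10) = 123.0
Friis cascade:
  F = 1.120 + (1.714 − 1)/0.8927 + (4.955 − 1)/11.24 + (4.721 − 1)/2.915 = 3.548
NF = 10 log₁₀(3.548) = 5.50 dB

5.50 dB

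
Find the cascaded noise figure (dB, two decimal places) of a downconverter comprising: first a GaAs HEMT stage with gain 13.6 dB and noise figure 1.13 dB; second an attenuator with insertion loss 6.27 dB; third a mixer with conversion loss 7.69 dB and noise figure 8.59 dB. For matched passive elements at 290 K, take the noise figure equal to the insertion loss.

Convert to linear (a loss of L dB is a gain of −L dB): F_i = 10^(NF_i/10), G_i = 10^(G_i,dB/10)
  Stage 1: F_1 = 10^(1.13/10) = 1.297, G_1 = 10^(13.6/10) = 22.91
  Stage 2: F_2 = 10^(6.27/10) = 4.236, G_2 = 10^(−6.27/10) = 0.2360
  Stage 3: F_3 = 10^(8.59/10) = 7.228, G_3 = 10^(−7.69/10) = 0.1702
Friis cascade:
  F = 1.297 + (4.236 − 1)/22.91 + (7.228 − 1)/5.408 = 2.590
NF = 10 log₁₀(2.590) = 4.13 dB

4.13 dB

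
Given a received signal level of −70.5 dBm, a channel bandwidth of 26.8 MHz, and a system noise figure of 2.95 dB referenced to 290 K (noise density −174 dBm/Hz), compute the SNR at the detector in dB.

26.3 dB

Noise floor: N = −174 + 10 log₁₀(B) + NF
10 log₁₀(2.68×10⁷) = 74.28 dB
N = −174 + 74.28 + 2.95 = −96.77 dBm
SNR = P_sig − N = −70.5 − (−96.77) = 26.27 dB → 26.3 dB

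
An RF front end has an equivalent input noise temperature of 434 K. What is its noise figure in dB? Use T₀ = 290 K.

F = 1 + T_e/T₀ = 1 + 434/290 = 2.49655
NF = 10 log₁₀(2.49655) = 3.97 dB

3.97 dB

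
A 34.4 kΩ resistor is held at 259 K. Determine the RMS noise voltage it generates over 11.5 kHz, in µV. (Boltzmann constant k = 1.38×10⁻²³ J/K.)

V_n = √(4kTRB)
4kTRB = 4 × 1.38×10⁻²³ × 259 × 3.44×10⁴ × 1.15×10⁴ = 5.66×10⁻¹² V²
V_n = √(5.66×10⁻¹²) = 2.38×10⁻⁶ V = 2.38 µV

2.38 µV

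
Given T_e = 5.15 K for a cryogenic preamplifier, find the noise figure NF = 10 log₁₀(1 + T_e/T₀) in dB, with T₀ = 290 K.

F = 1 + T_e/T₀ = 1 + 5.15/290 = 1.01776
NF = 10 log₁₀(1.01776) = 0.076 dB

0.076 dB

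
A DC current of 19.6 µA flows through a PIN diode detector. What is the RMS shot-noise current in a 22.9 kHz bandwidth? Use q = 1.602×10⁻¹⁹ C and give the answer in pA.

I_n = √(2qI·B)
2qI·B = 2 × 1.602×10⁻¹⁹ × 1.96×10⁻⁵ × 2.29×10⁴ = 1.44×10⁻¹⁹ A²
I_n = √(1.44×10⁻¹⁹) = 3.79×10⁻¹⁰ A = 379 pA

379 pA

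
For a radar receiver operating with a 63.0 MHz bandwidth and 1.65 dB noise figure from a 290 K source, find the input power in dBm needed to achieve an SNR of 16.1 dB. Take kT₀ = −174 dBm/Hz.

−78.3 dBm

Sensitivity = −174 + 10 log₁₀(B) + NF + SNR_min
= −174 + 77.99 + 1.65 + 16.1
= −78.26 dBm → −78.3 dBm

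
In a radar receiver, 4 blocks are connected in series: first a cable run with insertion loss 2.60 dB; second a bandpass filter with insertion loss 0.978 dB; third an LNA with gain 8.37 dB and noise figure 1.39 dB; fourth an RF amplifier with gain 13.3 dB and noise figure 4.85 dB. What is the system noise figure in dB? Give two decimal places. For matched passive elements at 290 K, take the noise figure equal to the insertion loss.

Convert to linear (a loss of L dB is a gain of −L dB): F_i = 10^(NF_i/10), G_i = 10^(G_i,dB/10)
  Stage 1: F_1 = 10^(2.60/10) = 1.820, G_1 = 10^(−2.60/10) = 0.5495
  Stage 2: F_2 = 10^(0.978/10) = 1.253, G_2 = 10^(−0.978/10) = 0.7984
  Stage 3: F_3 = 10^(1.39/10) = 1.377, G_3 = 10^(8.37/10) = 6.871
  Stage 4: F_4 = 10^(4.85/10) = 3.055, G_4 = 10^(13.3/10) = 21.38
Friis cascade:
  F = 1.820 + (1.253 − 1)/0.5495 + (1.377 − 1)/0.4387 + (3.055 − 1)/3.014 = 3.821
NF = 10 log₁₀(3.821) = 5.82 dB

5.82 dB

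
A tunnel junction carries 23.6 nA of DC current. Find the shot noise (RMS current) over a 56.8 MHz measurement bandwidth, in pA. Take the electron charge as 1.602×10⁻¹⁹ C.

I_n = √(2qI·B)
2qI·B = 2 × 1.602×10⁻¹⁹ × 2.36×10⁻⁸ × 5.68×10⁷ = 4.29×10⁻¹⁹ A²
I_n = √(4.29×10⁻¹⁹) = 6.55×10⁻¹⁰ A = 655 pA

655 pA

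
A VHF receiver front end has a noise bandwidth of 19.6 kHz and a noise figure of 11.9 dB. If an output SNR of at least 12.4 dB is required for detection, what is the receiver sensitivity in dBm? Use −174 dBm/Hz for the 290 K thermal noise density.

Sensitivity = −174 + 10 log₁₀(B) + NF + SNR_min
= −174 + 42.92 + 11.9 + 12.4
= −106.78 dBm → −106.8 dBm

−106.8 dBm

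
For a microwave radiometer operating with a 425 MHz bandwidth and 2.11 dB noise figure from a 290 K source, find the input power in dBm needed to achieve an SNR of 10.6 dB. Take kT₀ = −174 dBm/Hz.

−75.0 dBm

Sensitivity = −174 + 10 log₁₀(B) + NF + SNR_min
= −174 + 86.28 + 2.11 + 10.6
= −75.01 dBm → −75.0 dBm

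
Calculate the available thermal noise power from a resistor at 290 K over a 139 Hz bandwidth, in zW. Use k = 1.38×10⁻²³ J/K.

P_n = kTB = 1.38×10⁻²³ × 290 × 1.39×10² = 5.56×10⁻¹⁹ W = 556 zW

556 zW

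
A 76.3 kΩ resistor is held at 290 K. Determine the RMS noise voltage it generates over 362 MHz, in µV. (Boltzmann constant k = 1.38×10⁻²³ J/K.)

665 µV

V_n = √(4kTRB)
4kTRB = 4 × 1.38×10⁻²³ × 290 × 7.63×10⁴ × 3.62×10⁸ = 4.42×10⁻⁷ V²
V_n = √(4.42×10⁻⁷) = 6.65×10⁻⁴ V = 665 µV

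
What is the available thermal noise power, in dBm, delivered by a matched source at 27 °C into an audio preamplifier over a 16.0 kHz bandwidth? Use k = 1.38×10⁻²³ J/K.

−131.8 dBm

T = 27 °C + 273.15 = 300.15 K
P_n = kTB = 1.38×10⁻²³ × 300.15 × 1.60×10⁴ = 6.63×10⁻¹⁷ W
In dBm: 10 log₁₀(6.63×10⁻¹⁷ / 10⁻³) = −131.8 dBm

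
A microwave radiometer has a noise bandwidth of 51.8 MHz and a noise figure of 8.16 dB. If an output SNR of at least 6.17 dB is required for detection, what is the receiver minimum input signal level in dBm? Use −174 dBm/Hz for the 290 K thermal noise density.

−82.5 dBm

Sensitivity = −174 + 10 log₁₀(B) + NF + SNR_min
= −174 + 77.14 + 8.16 + 6.17
= −82.53 dBm → −82.5 dBm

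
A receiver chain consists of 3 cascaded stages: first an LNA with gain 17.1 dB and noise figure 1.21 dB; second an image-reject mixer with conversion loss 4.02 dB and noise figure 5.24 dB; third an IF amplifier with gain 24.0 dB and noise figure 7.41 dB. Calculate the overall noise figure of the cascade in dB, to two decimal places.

Convert to linear (a loss of L dB is a gain of −L dB): F_i = 10^(NF_i/10), G_i = 10^(G_i,dB/10)
  Stage 1: F_1 = 10^(1.21/10) = 1.321, G_1 = 10^(17.1/10) = 51.29
  Stage 2: F_2 = 10^(5.24/10) = 3.342, G_2 = 10^(−4.02/10) = 0.3963
  Stage 3: F_3 = 10^(7.41/10) = 5.508, G_3 = 10^(24.0/10) = 251.2
Friis cascade:
  F = 1.321 + (3.342 − 1)/51.29 + (5.508 − 1)/20.32 = 1.589
NF = 10 log₁₀(1.589) = 2.01 dB

2.01 dB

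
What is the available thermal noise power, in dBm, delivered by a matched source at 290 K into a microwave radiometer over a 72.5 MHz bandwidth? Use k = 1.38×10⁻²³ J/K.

P_n = kTB = 1.38×10⁻²³ × 290 × 7.25×10⁷ = 2.90×10⁻¹³ W
In dBm: 10 log₁₀(2.90×10⁻¹³ / 10⁻³) = −95.4 dBm

−95.4 dBm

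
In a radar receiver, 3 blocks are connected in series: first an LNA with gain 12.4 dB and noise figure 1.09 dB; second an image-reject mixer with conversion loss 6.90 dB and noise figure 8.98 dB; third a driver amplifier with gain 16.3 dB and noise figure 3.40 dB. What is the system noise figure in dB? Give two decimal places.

3.05 dB

Convert to linear (a loss of L dB is a gain of −L dB): F_i = 10^(NF_i/10), G_i = 10^(G_i,dB/10)
  Stage 1: F_1 = 10^(1.09/10) = 1.285, G_1 = 10^(12.4/10) = 17.38
  Stage 2: F_2 = 10^(8.98/10) = 7.907, G_2 = 10^(−6.90/10) = 0.2042
  Stage 3: F_3 = 10^(3.40/10) = 2.188, G_3 = 10^(16.3/10) = 42.66
Friis cascade:
  F = 1.285 + (7.907 − 1)/17.38 + (2.188 − 1)/3.548 = 2.017
NF = 10 log₁₀(2.017) = 3.05 dB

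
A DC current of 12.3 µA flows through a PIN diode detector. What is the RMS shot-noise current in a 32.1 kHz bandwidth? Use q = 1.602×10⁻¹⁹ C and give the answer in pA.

356 pA

I_n = √(2qI·B)
2qI·B = 2 × 1.602×10⁻¹⁹ × 1.23×10⁻⁵ × 3.21×10⁴ = 1.27×10⁻¹⁹ A²
I_n = √(1.27×10⁻¹⁹) = 3.56×10⁻¹⁰ A = 356 pA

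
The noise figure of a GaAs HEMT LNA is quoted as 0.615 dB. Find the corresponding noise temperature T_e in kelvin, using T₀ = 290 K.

F = 10^(0.615/10) = 1.15213
T_e = (F − 1)·T₀ = (1.15213 − 1) × 290 = 44.1 K

44.1 K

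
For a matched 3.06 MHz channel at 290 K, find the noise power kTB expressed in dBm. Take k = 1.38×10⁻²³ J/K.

−109.1 dBm

P_n = kTB = 1.38×10⁻²³ × 290 × 3.06×10⁶ = 1.22×10⁻¹⁴ W
In dBm: 10 log₁₀(1.22×10⁻¹⁴ / 10⁻³) = −109.1 dBm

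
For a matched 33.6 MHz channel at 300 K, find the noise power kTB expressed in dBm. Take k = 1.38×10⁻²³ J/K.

P_n = kTB = 1.38×10⁻²³ × 300 × 3.36×10⁷ = 1.39×10⁻¹³ W
In dBm: 10 log₁₀(1.39×10⁻¹³ / 10⁻³) = −98.6 dBm

−98.6 dBm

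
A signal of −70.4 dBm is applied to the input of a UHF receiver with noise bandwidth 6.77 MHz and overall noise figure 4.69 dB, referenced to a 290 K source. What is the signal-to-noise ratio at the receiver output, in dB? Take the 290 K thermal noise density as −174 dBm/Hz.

30.6 dB

Noise floor: N = −174 + 10 log₁₀(B) + NF
10 log₁₀(6.77×10⁶) = 68.31 dB
N = −174 + 68.31 + 4.69 = −101.00 dBm
SNR = P_sig − N = −70.4 − (−101.00) = 30.60 dB → 30.6 dB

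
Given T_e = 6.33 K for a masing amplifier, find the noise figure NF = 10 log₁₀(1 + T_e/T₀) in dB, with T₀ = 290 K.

F = 1 + T_e/T₀ = 1 + 6.33/290 = 1.02183
NF = 10 log₁₀(1.02183) = 0.094 dB

0.094 dB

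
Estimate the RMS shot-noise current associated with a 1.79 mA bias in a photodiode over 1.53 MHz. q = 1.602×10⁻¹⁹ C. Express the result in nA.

29.6 nA

I_n = √(2qI·B)
2qI·B = 2 × 1.602×10⁻¹⁹ × 1.79×10⁻³ × 1.53×10⁶ = 8.77×10⁻¹⁶ A²
I_n = √(8.77×10⁻¹⁶) = 2.96×10⁻⁸ A = 29.6 nA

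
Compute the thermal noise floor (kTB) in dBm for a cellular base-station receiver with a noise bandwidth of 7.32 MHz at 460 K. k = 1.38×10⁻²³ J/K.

P_n = kTB = 1.38×10⁻²³ × 460 × 7.32×10⁶ = 4.65×10⁻¹⁴ W
In dBm: 10 log₁₀(4.65×10⁻¹⁴ / 10⁻³) = −103.3 dBm

−103.3 dBm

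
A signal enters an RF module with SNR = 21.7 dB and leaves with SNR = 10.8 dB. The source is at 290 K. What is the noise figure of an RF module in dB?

10.9 dB

NF (dB) = SNR_in(dB) − SNR_out(dB) when the source is at T₀
NF = 21.7 − 10.8 = 10.9 dB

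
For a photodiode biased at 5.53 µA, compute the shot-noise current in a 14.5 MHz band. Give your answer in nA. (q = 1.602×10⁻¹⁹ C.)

I_n = √(2qI·B)
2qI·B = 2 × 1.602×10⁻¹⁹ × 5.53×10⁻⁶ × 1.45×10⁷ = 2.57×10⁻¹⁷ A²
I_n = √(2.57×10⁻¹⁷) = 5.07×10⁻⁹ A = 5.07 nA

5.07 nA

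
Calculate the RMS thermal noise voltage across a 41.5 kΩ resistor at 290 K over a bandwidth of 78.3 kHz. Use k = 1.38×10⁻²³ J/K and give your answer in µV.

7.21 µV

V_n = √(4kTRB)
4kTRB = 4 × 1.38×10⁻²³ × 290 × 4.15×10⁴ × 7.83×10⁴ = 5.20×10⁻¹¹ V²
V_n = √(5.20×10⁻¹¹) = 7.21×10⁻⁶ V = 7.21 µV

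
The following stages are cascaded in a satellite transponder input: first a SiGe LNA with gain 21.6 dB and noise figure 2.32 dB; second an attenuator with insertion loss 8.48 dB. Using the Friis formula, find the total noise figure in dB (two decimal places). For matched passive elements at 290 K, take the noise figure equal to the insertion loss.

2.43 dB

Convert to linear (a loss of L dB is a gain of −L dB): F_i = 10^(NF_i/10), G_i = 10^(G_i,dB/10)
  Stage 1: F_1 = 10^(2.32/10) = 1.706, G_1 = 10^(21.6/10) = 144.5
  Stage 2: F_2 = 10^(8.48/10) = 7.047, G_2 = 10^(−8.48/10) = 0.1419
Friis cascade:
  F = 1.706 + (7.047 − 1)/144.5 = 1.748
NF = 10 log₁₀(1.748) = 2.43 dB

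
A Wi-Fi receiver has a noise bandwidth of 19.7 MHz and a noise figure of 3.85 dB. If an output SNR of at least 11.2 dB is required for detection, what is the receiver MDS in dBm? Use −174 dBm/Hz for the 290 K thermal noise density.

Sensitivity = −174 + 10 log₁₀(B) + NF + SNR_min
= −174 + 72.94 + 3.85 + 11.2
= −86.01 dBm → −86.0 dBm

−86.0 dBm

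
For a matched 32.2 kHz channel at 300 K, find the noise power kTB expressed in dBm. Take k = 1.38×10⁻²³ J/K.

P_n = kTB = 1.38×10⁻²³ × 300 × 3.22×10⁴ = 1.33×10⁻¹⁶ W
In dBm: 10 log₁₀(1.33×10⁻¹⁶ / 10⁻³) = −128.8 dBm

−128.8 dBm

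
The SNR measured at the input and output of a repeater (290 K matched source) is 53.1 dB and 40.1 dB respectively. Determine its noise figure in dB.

NF (dB) = SNR_in(dB) − SNR_out(dB) when the source is at T₀
NF = 53.1 − 40.1 = 13.0 dB

13.0 dB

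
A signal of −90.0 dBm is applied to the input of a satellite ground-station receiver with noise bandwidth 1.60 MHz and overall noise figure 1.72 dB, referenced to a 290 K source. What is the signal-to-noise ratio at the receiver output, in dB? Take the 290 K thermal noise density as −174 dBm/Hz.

Noise floor: N = −174 + 10 log₁₀(B) + NF
10 log₁₀(1.60×10⁶) = 62.04 dB
N = −174 + 62.04 + 1.72 = −110.24 dBm
SNR = P_sig − N = −90.0 − (−110.24) = 20.24 dB → 20.2 dB

20.2 dB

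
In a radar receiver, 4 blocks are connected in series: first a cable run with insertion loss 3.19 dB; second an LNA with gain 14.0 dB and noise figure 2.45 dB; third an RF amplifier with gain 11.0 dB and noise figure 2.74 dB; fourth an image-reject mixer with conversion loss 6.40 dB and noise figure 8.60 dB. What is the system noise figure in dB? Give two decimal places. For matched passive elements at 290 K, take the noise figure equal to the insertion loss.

Convert to linear (a loss of L dB is a gain of −L dB): F_i = 10^(NF_i/10), G_i = 10^(G_i,dB/10)
  Stage 1: F_1 = 10^(3.19/10) = 2.084, G_1 = 10^(−3.19/10) = 0.4797
  Stage 2: F_2 = 10^(2.45/10) = 1.758, G_2 = 10^(14.0/10) = 25.12
  Stage 3: F_3 = 10^(2.74/10) = 1.879, G_3 = 10^(11.0/10) = 12.59
  Stage 4: F_4 = 10^(8.60/10) = 7.244, G_4 = 10^(−6.40/10) = 0.2291
Friis cascade:
  F = 2.084 + (1.758 − 1)/0.4797 + (1.879 − 1)/12.05 + (7.244 − 1)/151.7 = 3.779
NF = 10 log₁₀(3.779) = 5.77 dB

5.77 dB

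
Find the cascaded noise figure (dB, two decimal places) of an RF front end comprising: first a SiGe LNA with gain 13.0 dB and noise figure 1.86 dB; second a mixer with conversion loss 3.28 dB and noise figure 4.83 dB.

Convert to linear (a loss of L dB is a gain of −L dB): F_i = 10^(NF_i/10), G_i = 10^(G_i,dB/10)
  Stage 1: F_1 = 10^(1.86/10) = 1.535, G_1 = 10^(13.0/10) = 19.95
  Stage 2: F_2 = 10^(4.83/10) = 3.041, G_2 = 10^(−3.28/10) = 0.4699
Friis cascade:
  F = 1.535 + (3.041 − 1)/19.95 = 1.637
NF = 10 log₁₀(1.637) = 2.14 dB

2.14 dB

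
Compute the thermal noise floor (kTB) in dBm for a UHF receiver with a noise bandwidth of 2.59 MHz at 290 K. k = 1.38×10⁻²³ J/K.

−109.8 dBm

P_n = kTB = 1.38×10⁻²³ × 290 × 2.59×10⁶ = 1.04×10⁻¹⁴ W
In dBm: 10 log₁₀(1.04×10⁻¹⁴ / 10⁻³) = −109.8 dBm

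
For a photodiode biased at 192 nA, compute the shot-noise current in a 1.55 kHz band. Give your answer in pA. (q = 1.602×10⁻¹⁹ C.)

I_n = √(2qI·B)
2qI·B = 2 × 1.602×10⁻¹⁹ × 1.92×10⁻⁷ × 1.55×10³ = 9.54×10⁻²³ A²
I_n = √(9.54×10⁻²³) = 9.76×10⁻¹² A = 9.76 pA

9.76 pA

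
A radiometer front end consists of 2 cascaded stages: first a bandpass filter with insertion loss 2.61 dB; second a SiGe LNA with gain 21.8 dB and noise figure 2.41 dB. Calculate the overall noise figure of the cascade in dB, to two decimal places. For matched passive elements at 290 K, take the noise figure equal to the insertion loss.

5.02 dB

Convert to linear (a loss of L dB is a gain of −L dB): F_i = 10^(NF_i/10), G_i = 10^(G_i,dB/10)
  Stage 1: F_1 = 10^(2.61/10) = 1.824, G_1 = 10^(−2.61/10) = 0.5483
  Stage 2: F_2 = 10^(2.41/10) = 1.742, G_2 = 10^(21.8/10) = 151.4
Friis cascade:
  F = 1.824 + (1.742 − 1)/0.5483 = 3.177
NF = 10 log₁₀(3.177) = 5.02 dB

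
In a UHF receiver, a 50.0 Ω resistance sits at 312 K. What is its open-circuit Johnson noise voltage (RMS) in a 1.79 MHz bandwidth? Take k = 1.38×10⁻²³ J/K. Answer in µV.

1.24 µV

V_n = √(4kTRB)
4kTRB = 4 × 1.38×10⁻²³ × 312 × 5.00×10¹ × 1.79×10⁶ = 1.54×10⁻¹² V²
V_n = √(1.54×10⁻¹²) = 1.24×10⁻⁶ V = 1.24 µV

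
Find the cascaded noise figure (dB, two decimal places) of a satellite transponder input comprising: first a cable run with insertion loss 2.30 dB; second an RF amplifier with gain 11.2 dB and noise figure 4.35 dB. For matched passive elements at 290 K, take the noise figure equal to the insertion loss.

Convert to linear (a loss of L dB is a gain of −L dB): F_i = 10^(NF_i/10), G_i = 10^(G_i,dB/10)
  Stage 1: F_1 = 10^(2.30/10) = 1.698, G_1 = 10^(−2.30/10) = 0.5888
  Stage 2: F_2 = 10^(4.35/10) = 2.723, G_2 = 10^(11.2/10) = 13.18
Friis cascade:
  F = 1.698 + (2.723 − 1)/0.5888 = 4.624
NF = 10 log₁₀(4.624) = 6.65 dB

6.65 dB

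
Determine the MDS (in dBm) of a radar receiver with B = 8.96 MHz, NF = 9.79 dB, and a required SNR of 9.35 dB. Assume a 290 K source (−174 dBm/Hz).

Sensitivity = −174 + 10 log₁₀(B) + NF + SNR_min
= −174 + 69.52 + 9.79 + 9.35
= −85.34 dBm → −85.3 dBm

−85.3 dBm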